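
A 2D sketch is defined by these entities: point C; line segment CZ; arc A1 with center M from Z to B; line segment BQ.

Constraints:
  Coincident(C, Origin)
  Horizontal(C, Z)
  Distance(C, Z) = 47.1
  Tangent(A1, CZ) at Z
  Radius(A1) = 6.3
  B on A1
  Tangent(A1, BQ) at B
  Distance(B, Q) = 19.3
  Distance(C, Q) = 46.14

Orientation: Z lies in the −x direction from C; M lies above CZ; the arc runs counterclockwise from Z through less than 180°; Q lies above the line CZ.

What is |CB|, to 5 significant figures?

41.223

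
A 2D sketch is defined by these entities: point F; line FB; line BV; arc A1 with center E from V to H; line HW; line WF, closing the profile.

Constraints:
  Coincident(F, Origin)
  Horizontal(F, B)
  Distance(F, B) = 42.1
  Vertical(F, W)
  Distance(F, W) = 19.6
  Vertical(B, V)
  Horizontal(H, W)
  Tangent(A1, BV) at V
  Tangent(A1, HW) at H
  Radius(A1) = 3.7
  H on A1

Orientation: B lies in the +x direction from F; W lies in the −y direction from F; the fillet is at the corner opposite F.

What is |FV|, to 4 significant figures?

45.00

F is at the origin; FB is horizontal with |FB| = 42.1 and B on the +x side, so B = (42.10, 0.000). FW is vertical with |FW| = 19.6 and W on the −y side, so W = (0.000, -19.60). The virtual corner opposite F is at (42.10, -19.60). Tangency of A1 to BV means the radius EV is perpendicular to BV and the tangent condition forces EH to be normal to HW, with radius 3.7, so the center E sits 3.7 in from both sides at E = (38.40, -15.90). That places the tangent points at V = (42.10, -15.90) on BV and H = (38.40, -19.60) on HW. Then |FV| = |V − F| = 45.00.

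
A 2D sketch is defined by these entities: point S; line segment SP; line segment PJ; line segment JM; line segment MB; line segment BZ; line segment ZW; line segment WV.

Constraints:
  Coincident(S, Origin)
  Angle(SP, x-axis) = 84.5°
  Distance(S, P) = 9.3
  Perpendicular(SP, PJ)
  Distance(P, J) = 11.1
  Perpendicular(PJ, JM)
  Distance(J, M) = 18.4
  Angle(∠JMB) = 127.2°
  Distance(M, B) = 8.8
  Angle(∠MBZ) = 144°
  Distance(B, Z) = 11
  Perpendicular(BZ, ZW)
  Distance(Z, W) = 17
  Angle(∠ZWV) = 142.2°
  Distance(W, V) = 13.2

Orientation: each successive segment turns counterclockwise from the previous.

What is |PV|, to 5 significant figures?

3.6929

S is at the origin; SP runs at 84.5° with length 9.3, so P = (0.89137, 9.2572). SP ⟂ PJ, so PJ runs at 174.50°; with |PJ| = 11.1, J = (-10.158, 10.321). PJ is perpendicular to JM, so JM runs at -95.500°; with |JM| = 18.4, M = (-11.921, -7.9942). ∠JMB = 127.2° gives MB at -42.700° from the x-axis; with |MB| = 8.8, B = (-5.4538, -13.962). ∠MBZ = 144.0° gives BZ at -6.7000° from the x-axis; with |BZ| = 11.0, Z = (5.4710, -15.245). BZ ⟂ ZW, so ZW runs at 83.300°; with |ZW| = 17.0, W = (7.4544, 1.6385). ∠ZWV = 142.2° gives WV at 121.10° from the x-axis; with |WV| = 13.2, V = (0.63619, 12.941). Then |PV| = |V − P| = 3.6929.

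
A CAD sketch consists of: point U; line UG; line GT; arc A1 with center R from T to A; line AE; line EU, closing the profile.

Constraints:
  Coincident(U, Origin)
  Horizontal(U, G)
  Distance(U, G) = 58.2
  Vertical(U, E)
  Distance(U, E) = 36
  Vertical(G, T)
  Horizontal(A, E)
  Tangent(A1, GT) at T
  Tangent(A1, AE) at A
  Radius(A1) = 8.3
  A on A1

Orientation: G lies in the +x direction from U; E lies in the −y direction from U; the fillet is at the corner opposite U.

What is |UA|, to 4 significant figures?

61.53

The virtual corner opposite U is at (58.20, -36.00). Since A1 is tangent to GT there, RT ⟂ GT and tangency of A1 to AE means the radius RA is perpendicular to AE, with radius 8.3, so the center R sits 8.3 in from both sides at R = (49.90, -27.70). That places the tangent points at T = (58.20, -27.70) on GT and A = (49.90, -36.00) on AE. Then |UA| = |A − U| = 61.53.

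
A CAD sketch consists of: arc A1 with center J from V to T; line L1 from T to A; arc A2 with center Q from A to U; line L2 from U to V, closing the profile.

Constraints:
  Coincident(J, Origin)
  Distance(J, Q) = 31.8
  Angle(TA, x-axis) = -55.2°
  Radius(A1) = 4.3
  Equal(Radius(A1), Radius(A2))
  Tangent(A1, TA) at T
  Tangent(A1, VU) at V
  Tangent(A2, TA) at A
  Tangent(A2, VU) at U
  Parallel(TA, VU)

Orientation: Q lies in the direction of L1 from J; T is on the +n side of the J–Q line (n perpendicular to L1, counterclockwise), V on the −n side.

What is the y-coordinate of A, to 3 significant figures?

-23.7

The slot axis is L1's direction at -55.2°, so u = (cos -55.2°, sin -55.2°) = (0.571, -0.821) and n = (−sin -55.2°, cos -55.2°) = (0.821, 0.571). J is at the origin and Q lies 31.8 along u from J, so Q = 31.8·u = (18.1, -26.1). Tangency of A1 to both parallel lines with radius 4.3 puts T and V at J ± 4.3·n: T = (3.53, 2.45), V = (-3.53, -2.45). Equal radii place A and U the same way about Q: A = Q + 4.3·n = (21.7, -23.7), U = Q − 4.3·n = (14.6, -28.6). So A.y = -23.7.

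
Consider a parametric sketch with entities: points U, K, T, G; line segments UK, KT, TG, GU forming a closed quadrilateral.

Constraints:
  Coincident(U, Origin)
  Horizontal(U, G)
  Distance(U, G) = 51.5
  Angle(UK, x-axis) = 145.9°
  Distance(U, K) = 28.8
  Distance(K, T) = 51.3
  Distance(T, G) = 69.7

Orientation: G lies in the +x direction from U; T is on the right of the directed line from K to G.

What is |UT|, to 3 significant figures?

34.6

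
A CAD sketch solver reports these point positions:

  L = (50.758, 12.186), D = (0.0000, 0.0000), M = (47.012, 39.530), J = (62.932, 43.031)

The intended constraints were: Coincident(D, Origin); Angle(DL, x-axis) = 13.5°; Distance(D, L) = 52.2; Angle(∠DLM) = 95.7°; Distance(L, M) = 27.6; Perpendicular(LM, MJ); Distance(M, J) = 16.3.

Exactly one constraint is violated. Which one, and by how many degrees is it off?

Perpendicular(LM, MJ) — off by 4.60°.

D = (0.00, 0.00) ✓; DL at 13.50° ✓; |DL| = 52.20 ✓; ∠DLM = 95.70° ✓; |LM| = 27.60 ✓; ∠(LM, MJ) = 85.40° ✗; |MJ| = 16.30 ✓.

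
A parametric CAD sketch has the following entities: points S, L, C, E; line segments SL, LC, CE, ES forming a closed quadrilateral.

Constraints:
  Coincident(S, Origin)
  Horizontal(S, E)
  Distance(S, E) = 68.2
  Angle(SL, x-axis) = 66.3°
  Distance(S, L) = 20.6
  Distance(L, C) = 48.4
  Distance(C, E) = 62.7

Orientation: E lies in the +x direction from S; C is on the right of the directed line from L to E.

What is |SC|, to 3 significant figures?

32.0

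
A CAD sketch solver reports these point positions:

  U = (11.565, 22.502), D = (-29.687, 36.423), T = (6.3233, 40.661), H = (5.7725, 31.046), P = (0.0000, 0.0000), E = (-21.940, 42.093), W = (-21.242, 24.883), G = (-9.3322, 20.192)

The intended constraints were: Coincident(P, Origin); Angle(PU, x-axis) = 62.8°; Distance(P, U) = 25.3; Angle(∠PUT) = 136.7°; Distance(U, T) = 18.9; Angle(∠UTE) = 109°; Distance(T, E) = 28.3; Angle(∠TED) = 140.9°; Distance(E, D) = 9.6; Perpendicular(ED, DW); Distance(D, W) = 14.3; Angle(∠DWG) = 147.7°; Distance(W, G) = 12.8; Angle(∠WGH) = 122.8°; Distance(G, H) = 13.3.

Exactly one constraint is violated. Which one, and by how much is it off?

Distance(G, H) = 13.3 — off by 5.30.

P = (0.00, 0.00) ✓; PU at 62.80° ✓; |PU| = 25.30 ✓; ∠PUT = 136.7° ✓; |UT| = 18.90 ✓; ∠UTE = 109.0° ✓; |TE| = 28.30 ✓; ∠TED = 140.9° ✓; |ED| = 9.600 ✓; ∠(ED, DW) = 90.00° ✓; |DW| = 14.30 ✓; ∠DWG = 147.7° ✓; |WG| = 12.80 ✓; ∠WGH = 122.8° ✓; |GH| = 18.60 ✗.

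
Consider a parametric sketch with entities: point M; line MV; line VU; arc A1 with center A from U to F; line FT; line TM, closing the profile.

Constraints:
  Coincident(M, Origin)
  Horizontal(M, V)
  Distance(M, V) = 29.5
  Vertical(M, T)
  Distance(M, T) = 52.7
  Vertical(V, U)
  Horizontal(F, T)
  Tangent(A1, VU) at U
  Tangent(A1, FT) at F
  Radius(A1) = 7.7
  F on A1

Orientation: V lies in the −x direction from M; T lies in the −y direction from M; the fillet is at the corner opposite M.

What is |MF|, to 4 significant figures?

57.03

The virtual corner opposite M is at (-29.50, -52.70). Since A1 is tangent to VU there, AU ⟂ VU and tangency of A1 to FT means the radius AF is perpendicular to FT, with radius 7.7, so the center A sits 7.7 in from both sides at A = (-21.80, -45.00). That places the tangent points at U = (-29.50, -45.00) on VU and F = (-21.80, -52.70) on FT. Then |MF| = |F − M| = 57.03.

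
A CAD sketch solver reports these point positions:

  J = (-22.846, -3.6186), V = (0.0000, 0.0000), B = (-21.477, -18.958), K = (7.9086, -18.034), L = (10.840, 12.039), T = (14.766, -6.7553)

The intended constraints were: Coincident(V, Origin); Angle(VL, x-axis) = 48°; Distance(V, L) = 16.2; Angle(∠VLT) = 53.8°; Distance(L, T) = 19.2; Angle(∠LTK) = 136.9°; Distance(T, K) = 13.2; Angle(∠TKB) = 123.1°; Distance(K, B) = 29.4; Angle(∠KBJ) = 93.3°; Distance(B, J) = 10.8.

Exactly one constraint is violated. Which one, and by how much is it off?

Distance(B, J) = 10.8 — off by 4.60.

V = (0.00, 0.00) ✓; VL at 48.00° ✓; |VL| = 16.20 ✓; ∠VLT = 53.80° ✓; |LT| = 19.20 ✓; ∠LTK = 136.9° ✓; |TK| = 13.20 ✓; ∠TKB = 123.1° ✓; |KB| = 29.40 ✓; ∠KBJ = 93.30° ✓; |BJ| = 15.40 ✗.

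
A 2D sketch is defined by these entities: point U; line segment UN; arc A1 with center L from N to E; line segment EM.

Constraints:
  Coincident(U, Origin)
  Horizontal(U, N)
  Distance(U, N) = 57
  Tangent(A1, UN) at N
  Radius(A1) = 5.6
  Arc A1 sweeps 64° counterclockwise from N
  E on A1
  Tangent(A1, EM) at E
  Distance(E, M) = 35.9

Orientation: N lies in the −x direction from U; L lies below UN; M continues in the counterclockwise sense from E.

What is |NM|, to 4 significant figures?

41.05

U is at the origin; UN is horizontal with |UN| = 57.0 and N on the −x side, so N = (-57.00, 0.000). The tangent condition forces LN to be normal to UN, so L = N + (0, -5.6) = (-57.00, -5.600). On A1, N sits at bearing 90° from L; a 64° counterclockwise sweep puts E at bearing 154°, so E = L + 5.6·(cos 154°, sin 154°) = (-62.03, -3.145). Tangency of A1 to EM means the radius LE is perpendicular to EM, so EM runs along (−sin 154°, cos 154°); with |EM| = 35.9, M = (-77.77, -35.41). Then |NM| = |M − N| = 41.05.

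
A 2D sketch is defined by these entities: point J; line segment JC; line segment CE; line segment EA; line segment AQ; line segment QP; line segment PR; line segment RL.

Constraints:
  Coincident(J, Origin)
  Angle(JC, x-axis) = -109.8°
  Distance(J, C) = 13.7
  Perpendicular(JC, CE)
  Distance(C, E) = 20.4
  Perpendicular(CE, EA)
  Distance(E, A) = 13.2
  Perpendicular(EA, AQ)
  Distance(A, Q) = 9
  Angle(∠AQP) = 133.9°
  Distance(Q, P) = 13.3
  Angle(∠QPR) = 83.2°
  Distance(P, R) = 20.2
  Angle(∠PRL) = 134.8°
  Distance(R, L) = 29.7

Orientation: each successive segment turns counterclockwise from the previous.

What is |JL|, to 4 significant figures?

51.01

J is at the origin; JC runs at -109.8° with length 13.7, so C = (-4.641, -12.89). The perpendicularity gives CE at right angles to JC, so CE runs at -19.80°; with |CE| = 20.4, E = (14.55, -19.80). CE ⟂ EA, so EA runs at 70.20°; with |EA| = 13.2, A = (19.02, -7.381). EA is perpendicular to AQ, so AQ runs at 160.2°; with |AQ| = 9.0, Q = (10.56, -4.332). ∠AQP = 133.9° gives QP at -153.7° from the x-axis; with |QP| = 13.3, P = (-1.367, -10.22). ∠QPR = 83.2° gives PR at -56.90° from the x-axis; with |PR| = 20.2, R = (9.665, -27.15). ∠PRL = 134.8° gives RL at -11.70° from the x-axis; with |RL| = 29.7, L = (38.75, -33.17). Then |JL| = |L − J| = 51.01.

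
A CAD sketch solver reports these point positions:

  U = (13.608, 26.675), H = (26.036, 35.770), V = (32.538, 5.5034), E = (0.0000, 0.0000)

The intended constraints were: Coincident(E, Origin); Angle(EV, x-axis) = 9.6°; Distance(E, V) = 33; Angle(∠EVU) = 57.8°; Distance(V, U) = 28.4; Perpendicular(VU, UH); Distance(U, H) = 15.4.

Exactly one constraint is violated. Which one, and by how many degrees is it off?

Perpendicular(VU, UH) — off by 5.60°.

E = (0.00, 0.00) ✓; EV at 9.600° ✓; |EV| = 33.00 ✓; ∠EVU = 57.80° ✓; |VU| = 28.40 ✓; ∠(VU, UH) = 95.60° ✗; |UH| = 15.40 ✓.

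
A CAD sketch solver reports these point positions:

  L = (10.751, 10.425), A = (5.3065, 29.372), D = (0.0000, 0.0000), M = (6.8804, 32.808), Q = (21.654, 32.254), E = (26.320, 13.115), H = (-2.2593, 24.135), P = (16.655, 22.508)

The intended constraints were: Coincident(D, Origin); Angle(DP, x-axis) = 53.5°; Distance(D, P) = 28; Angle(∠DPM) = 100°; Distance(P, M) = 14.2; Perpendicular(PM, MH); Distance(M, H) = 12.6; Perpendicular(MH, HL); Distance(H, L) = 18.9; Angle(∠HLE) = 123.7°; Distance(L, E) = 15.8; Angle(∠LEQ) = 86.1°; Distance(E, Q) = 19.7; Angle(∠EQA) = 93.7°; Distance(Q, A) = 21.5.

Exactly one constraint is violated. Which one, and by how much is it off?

Distance(Q, A) = 21.5 — off by 4.90.

D = (0.00, 0.00) ✓; DP at 53.50° ✓; |DP| = 28.00 ✓; ∠DPM = 100.0° ✓; |PM| = 14.20 ✓; ∠(PM, MH) = 90.00° ✓; |MH| = 12.60 ✓; ∠(MH, HL) = 90.00° ✓; |HL| = 18.90 ✓; ∠HLE = 123.7° ✓; |LE| = 15.80 ✓; ∠LEQ = 86.10° ✓; |EQ| = 19.70 ✓; ∠EQA = 93.70° ✓; |QA| = 16.60 ✗.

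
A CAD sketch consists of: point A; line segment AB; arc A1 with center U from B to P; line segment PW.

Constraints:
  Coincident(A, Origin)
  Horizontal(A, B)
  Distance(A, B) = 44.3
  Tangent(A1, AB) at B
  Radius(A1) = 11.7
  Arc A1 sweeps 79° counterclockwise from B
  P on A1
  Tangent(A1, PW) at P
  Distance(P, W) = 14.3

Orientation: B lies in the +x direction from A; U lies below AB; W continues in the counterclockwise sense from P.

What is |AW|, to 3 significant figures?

38.2

On A1, B sits at bearing 90° from U; a 79° counterclockwise sweep puts P at bearing 169°, so P = U + 11.7·(cos 169°, sin 169°) = (32.8, -9.47). The tangent condition forces UP to be normal to PW, so PW runs along (−sin 169°, cos 169°); with |PW| = 14.3, W = (30.1, -23.5). Then |AW| = |W − A| = 38.2.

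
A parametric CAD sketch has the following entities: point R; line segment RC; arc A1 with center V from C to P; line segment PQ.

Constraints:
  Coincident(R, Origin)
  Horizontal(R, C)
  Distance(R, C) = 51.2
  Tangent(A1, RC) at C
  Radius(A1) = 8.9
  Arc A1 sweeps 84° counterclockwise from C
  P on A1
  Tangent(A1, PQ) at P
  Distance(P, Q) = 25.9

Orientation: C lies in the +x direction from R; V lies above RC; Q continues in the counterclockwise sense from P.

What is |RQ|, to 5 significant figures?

71.247

R is at the origin; RC is horizontal with |RC| = 51.2 and C on the +x side, so C = (51.200, 0.0000). Since A1 is tangent to RC there, VC ⟂ RC, so V = C + (0, 8.9) = (51.200, 8.9000). On A1, C sits at bearing -90° from V; an 84° counterclockwise sweep puts P at bearing -6°, so P = V + 8.9·(cos -6°, sin -6°) = (60.051, 7.9697). Since A1 is tangent to PQ there, VP ⟂ PQ, so PQ runs along (−sin -6°, cos -6°); with |PQ| = 25.9, Q = (62.759, 33.728). Then |RQ| = |Q − R| = 71.247.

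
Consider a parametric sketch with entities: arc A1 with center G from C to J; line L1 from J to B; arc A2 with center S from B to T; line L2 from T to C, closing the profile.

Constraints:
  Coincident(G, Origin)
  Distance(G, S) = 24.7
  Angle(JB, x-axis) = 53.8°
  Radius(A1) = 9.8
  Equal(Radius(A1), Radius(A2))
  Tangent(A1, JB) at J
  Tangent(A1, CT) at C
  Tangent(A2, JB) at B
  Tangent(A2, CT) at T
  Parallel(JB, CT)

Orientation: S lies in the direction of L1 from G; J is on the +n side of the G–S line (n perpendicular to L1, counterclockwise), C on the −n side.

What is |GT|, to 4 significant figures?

26.57

The slot axis is L1's direction at 53.8°, so u = (cos 53.8°, sin 53.8°) = (0.5906, 0.8070) and n = (−sin 53.8°, cos 53.8°) = (-0.8070, 0.5906). G is at the origin and S lies 24.7 along u from G, so S = 24.7·u = (14.59, 19.93). Tangency of A1 to both parallel lines with radius 9.8 puts J and C at G ± 9.8·n: J = (-7.908, 5.788), C = (7.908, -5.788). Equal radii place B and T the same way about S: B = S + 9.8·n = (6.680, 25.72), T = S − 9.8·n = (22.50, 14.14). Then |GT| = |T − G| = 26.57.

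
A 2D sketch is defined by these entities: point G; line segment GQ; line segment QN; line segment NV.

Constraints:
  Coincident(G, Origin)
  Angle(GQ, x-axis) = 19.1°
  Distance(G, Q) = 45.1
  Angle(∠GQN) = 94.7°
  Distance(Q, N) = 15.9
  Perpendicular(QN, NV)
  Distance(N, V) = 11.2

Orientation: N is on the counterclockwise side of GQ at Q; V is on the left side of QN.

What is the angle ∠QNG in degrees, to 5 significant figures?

66.445°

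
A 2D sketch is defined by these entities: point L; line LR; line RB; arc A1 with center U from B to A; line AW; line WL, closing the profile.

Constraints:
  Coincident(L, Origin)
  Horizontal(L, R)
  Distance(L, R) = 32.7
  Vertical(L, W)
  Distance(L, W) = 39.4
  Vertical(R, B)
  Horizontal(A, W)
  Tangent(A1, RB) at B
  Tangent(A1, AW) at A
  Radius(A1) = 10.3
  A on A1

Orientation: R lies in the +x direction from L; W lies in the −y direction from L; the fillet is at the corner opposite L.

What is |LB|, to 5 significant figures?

43.773

L is at the origin; L and R share the same y with |LR| = 32.7 and R on the +x side, so R = (32.700, 0.0000). LW is vertical with |LW| = 39.4 and W on the −y side, so W = (0.0000, -39.400). The virtual corner opposite L is at (32.700, -39.400). Since A1 is tangent to RB there, UB ⟂ RB and since A1 is tangent to AW there, UA ⟂ AW, with radius 10.3, so the center U sits 10.3 in from both sides at U = (22.400, -29.100). That places the tangent points at B = (32.700, -29.100) on RB and A = (22.400, -39.400) on AW. Then |LB| = |B − L| = 43.773.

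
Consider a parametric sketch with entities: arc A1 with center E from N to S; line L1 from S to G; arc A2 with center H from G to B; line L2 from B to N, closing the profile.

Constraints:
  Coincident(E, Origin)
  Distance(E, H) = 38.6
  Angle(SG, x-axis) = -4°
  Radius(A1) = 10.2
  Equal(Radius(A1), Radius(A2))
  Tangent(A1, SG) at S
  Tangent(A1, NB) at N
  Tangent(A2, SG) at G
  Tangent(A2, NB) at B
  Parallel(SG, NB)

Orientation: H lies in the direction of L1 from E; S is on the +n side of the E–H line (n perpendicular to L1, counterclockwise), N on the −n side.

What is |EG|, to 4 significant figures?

39.92

The slot axis is L1's direction at -4.0°, so u = (cos -4.0°, sin -4.0°) = (0.9976, -0.06976) and n = (−sin -4.0°, cos -4.0°) = (0.06976, 0.9976). E is at the origin and H lies 38.6 along u from E, so H = 38.6·u = (38.51, -2.693). Tangency of A1 to both parallel lines with radius 10.2 puts S and N at E ± 10.2·n: S = (0.7115, 10.18), N = (-0.7115, -10.18). Equal radii place G and B the same way about H: G = H + 10.2·n = (39.22, 7.483), B = H − 10.2·n = (37.79, -12.87). Then |EG| = |G − E| = 39.92.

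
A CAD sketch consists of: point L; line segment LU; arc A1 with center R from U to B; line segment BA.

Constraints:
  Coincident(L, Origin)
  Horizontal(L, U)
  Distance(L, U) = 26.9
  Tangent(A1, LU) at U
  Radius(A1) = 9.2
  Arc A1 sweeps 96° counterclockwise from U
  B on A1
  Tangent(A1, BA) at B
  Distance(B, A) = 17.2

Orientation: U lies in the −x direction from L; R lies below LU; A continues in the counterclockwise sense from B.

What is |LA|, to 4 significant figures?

43.78

On A1, U sits at bearing 90° from R; a 96° counterclockwise sweep puts B at bearing 186°, so B = R + 9.2·(cos 186°, sin 186°) = (-36.05, -10.16). Since A1 is tangent to BA there, RB ⟂ BA, so BA runs along (−sin 186°, cos 186°); with |BA| = 17.2, A = (-34.25, -27.27). Then |LA| = |A − L| = 43.78.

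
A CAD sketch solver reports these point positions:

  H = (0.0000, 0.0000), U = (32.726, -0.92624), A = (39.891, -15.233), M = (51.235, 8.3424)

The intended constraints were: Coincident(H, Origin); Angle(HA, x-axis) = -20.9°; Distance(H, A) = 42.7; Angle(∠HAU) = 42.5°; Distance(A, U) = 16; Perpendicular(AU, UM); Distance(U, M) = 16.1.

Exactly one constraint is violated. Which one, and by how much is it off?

Distance(U, M) = 16.1 — off by 4.60.

H = (0.00, 0.00) ✓; HA at -20.90° ✓; |HA| = 42.70 ✓; ∠HAU = 42.50° ✓; |AU| = 16.00 ✓; ∠(AU, UM) = 90.00° ✓; |UM| = 20.70 ✗.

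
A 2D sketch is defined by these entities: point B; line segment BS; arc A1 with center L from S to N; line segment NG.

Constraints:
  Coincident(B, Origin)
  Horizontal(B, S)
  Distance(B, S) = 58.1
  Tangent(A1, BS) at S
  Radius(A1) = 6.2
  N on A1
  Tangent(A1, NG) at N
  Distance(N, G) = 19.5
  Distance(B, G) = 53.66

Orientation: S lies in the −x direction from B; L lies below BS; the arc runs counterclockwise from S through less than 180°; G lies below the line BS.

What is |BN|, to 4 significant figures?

63.23

B is at the origin; B and S share the same y with |BS| = 58.1 and S on the −x side, so S = (-58.10, 0.000). A1 meets BS tangentially, so LS is at right angles to BS, so L = S + (0, -6.2) = (-58.10, -6.200). Since LN ⟂ NG (tangency), |LG| = √(6.2² + 19.5²) = 20.46 regardless of where N sits on A1. So G lies on both circle(B, 53.66) and circle(L, 20.46); the below-BS intersection is G = (-48.00, -23.99). N is the foot of the tangent from G: N = (-62.31, -10.75).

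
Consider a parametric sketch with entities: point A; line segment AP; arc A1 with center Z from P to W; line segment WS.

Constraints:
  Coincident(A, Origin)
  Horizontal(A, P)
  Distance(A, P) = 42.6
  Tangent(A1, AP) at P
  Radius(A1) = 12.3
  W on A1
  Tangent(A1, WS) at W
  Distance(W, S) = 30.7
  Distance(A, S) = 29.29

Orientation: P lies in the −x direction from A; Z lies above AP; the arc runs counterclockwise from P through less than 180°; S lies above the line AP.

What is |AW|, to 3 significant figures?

33.8

A is at the origin; AP is horizontal with |AP| = 42.6 and P on the −x side, so P = (-42.6, 0.00). The tangent condition forces ZP to be normal to AP, so Z = P + (0, 12.3) = (-42.6, 12.3). Since ZW ⟂ WS (tangency), |ZS| = √(12.3² + 30.7²) = 33.1 regardless of where W sits on A1. So S lies on both circle(A, 29.29) and circle(Z, 33.1); the above-AP intersection is S = (-12.7, 26.4). W is the foot of the tangent from S: W = (-33.6, 3.92).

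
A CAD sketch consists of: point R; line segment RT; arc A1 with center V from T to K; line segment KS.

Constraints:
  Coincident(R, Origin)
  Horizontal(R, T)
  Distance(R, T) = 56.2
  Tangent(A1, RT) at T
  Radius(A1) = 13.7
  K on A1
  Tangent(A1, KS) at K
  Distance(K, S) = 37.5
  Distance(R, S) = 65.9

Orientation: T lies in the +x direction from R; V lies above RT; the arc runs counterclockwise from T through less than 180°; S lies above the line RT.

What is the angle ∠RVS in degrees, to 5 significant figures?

82.570°

Checks: |VK| = 13.70 ✓; ∠(VK, KS) = 90.00° ✓; |KS| = 37.50 ✓; |RS| = 65.90 ✓.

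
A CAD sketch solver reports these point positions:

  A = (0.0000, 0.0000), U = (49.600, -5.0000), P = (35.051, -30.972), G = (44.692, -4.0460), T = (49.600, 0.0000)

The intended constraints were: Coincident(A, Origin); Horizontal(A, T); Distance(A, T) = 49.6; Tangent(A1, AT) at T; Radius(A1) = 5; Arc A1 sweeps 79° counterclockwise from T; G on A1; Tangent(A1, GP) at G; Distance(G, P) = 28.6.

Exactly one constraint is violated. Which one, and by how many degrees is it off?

Tangent(A1, GP) at G — off by 8.70°.

A = (0.00, 0.00) ✓; A.y = 0.00, T.y = 0.00 ✓; |AT| = 49.60 ✓; ∠(UT, TA) = 90.00° ✓; |UT| = 5.000 ✓; bearing(U→G) − bearing(U→T) = 79.00° ✓; |UG| = 5.000 ✓; ∠(UG, GP) = 98.70° ✗; |GP| = 28.60 ✓.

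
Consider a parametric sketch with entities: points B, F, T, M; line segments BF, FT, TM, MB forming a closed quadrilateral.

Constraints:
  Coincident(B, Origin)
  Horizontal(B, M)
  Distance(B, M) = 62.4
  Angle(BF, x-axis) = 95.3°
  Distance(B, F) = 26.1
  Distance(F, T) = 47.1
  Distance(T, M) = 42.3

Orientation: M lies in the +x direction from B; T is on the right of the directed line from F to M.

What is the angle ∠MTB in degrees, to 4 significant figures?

128.8°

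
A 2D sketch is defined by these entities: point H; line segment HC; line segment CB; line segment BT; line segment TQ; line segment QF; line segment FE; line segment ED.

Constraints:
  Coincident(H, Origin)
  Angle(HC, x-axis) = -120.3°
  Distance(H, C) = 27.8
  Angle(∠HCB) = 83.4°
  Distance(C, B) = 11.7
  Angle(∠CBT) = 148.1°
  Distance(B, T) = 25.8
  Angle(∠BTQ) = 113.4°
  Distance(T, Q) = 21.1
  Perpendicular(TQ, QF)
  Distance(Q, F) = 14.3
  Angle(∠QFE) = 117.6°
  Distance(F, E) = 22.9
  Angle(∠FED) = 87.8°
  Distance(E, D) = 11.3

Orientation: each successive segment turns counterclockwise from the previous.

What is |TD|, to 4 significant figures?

15.25

∠QFE = 117.6° gives FE at -132.8° from the x-axis; with |FE| = 22.9, E = (-1.603, -17.72). ∠FED = 87.8° gives ED at -40.60° from the x-axis; with |ED| = 11.3, D = (6.977, -25.07). Then |TD| = |D − T| = 15.25.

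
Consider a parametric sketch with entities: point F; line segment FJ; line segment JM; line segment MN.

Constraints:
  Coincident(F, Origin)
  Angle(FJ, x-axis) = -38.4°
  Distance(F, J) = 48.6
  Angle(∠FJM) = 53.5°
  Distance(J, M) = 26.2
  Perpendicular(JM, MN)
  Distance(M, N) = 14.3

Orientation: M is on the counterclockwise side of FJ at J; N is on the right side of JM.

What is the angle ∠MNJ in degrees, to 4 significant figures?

61.37°

∠FJM = 53.5°, so JM runs at -38.4° + (180° − 53.5°) = 88.10° from the x-axis; with |JM| = 26.2, M = J + 26.2·(cos 88.10°, sin 88.10°) = (38.96, -4.002). The perpendicularity gives MN at right angles to JM; with |MN| = 14.3 on the right of JM, N = M + 14.3·(0.9995, -0.03316) = (53.25, -4.476). Then cos ∠MNJ = NM·NJ / (|NM||NJ|), giving 61.37°.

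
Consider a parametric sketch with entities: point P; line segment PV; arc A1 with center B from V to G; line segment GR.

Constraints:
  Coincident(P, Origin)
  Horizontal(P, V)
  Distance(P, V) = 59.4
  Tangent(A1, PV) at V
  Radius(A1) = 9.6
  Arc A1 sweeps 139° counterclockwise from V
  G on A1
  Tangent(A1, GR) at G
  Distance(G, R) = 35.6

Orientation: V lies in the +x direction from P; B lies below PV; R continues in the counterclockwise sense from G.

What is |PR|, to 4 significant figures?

89.51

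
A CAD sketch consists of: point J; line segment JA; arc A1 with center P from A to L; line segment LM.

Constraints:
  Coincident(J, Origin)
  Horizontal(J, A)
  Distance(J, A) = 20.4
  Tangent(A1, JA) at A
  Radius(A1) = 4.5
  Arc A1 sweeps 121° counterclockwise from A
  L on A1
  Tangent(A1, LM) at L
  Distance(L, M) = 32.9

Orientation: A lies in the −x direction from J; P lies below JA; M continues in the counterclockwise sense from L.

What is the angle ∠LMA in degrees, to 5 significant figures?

10.508°

J is at the origin; J and A share the same y with |JA| = 20.4 and A on the −x side, so A = (-20.400, 0.0000). A1 meets JA tangentially, so PA is at right angles to JA, so P = A + (0, -4.5) = (-20.400, -4.5000). On A1, A sits at bearing 90° from P; a 121° counterclockwise sweep puts L at bearing 211°, so L = P + 4.5·(cos 211°, sin 211°) = (-24.257, -6.8177). A1 meets LM tangentially, so PL is at right angles to LM, so LM runs along (−sin 211°, cos 211°); with |LM| = 32.9, M = (-7.3125, -35.018). Then cos ∠LMA = ML·MA / (|ML||MA|), giving 10.508°.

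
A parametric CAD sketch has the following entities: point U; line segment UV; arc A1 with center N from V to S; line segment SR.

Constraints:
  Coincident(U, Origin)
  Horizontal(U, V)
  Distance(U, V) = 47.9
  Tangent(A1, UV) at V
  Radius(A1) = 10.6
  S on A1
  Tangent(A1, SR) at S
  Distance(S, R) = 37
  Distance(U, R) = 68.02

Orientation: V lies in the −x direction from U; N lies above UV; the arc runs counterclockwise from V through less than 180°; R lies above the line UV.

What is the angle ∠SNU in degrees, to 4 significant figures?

27.26°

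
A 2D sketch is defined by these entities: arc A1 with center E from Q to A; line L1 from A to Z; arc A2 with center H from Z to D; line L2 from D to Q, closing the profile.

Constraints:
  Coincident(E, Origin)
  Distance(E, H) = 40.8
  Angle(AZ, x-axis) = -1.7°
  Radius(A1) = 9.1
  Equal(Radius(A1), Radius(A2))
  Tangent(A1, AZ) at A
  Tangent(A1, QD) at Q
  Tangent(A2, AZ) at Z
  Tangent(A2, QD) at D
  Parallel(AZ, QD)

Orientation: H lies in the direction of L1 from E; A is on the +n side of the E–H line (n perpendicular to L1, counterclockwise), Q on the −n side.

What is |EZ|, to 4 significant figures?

41.80

The slot axis is L1's direction at -1.7°, so u = (cos -1.7°, sin -1.7°) = (0.9996, -0.02967) and n = (−sin -1.7°, cos -1.7°) = (0.02967, 0.9996). E is at the origin and H lies 40.8 along u from E, so H = 40.8·u = (40.78, -1.210). Tangency of A1 to both parallel lines with radius 9.1 puts A and Q at E ± 9.1·n: A = (0.2700, 9.096), Q = (-0.2700, -9.096). Equal radii place Z and D the same way about H: Z = H + 9.1·n = (41.05, 7.886), D = H − 9.1·n = (40.51, -10.31). Then |EZ| = |Z − E| = 41.80.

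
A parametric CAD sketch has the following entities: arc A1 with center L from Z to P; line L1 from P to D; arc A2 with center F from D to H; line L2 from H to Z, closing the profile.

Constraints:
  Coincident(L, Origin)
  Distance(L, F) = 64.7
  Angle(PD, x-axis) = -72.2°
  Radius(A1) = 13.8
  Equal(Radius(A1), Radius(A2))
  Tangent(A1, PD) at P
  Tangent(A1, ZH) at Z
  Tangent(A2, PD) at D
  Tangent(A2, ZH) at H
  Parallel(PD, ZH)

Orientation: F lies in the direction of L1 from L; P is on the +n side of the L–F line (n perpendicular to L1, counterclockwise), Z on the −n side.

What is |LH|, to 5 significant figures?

66.155

The slot axis is L1's direction at -72.2°, so u = (cos -72.2°, sin -72.2°) = (0.30570, -0.95213) and n = (−sin -72.2°, cos -72.2°) = (0.95213, 0.30570). L is at the origin and F lies 64.7 along u from L, so F = 64.7·u = (19.778, -61.603). Tangency of A1 to both parallel lines with radius 13.8 puts P and Z at L ± 13.8·n: P = (13.139, 4.2186), Z = (-13.139, -4.2186). Equal radii place D and H the same way about F: D = F + 13.8·n = (32.918, -57.384), H = F − 13.8·n = (6.6391, -65.821). Then |LH| = |H − L| = 66.155.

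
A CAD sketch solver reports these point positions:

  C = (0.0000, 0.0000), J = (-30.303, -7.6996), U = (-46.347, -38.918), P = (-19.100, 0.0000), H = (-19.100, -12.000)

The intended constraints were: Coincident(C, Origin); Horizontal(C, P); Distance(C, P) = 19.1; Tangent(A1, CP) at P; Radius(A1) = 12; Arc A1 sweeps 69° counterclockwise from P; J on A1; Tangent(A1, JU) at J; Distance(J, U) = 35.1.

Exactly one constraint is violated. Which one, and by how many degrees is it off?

Tangent(A1, JU) at J — off by 6.20°.

C = (0.00, 0.00) ✓; C.y = 0.00, P.y = 0.00 ✓; |CP| = 19.10 ✓; ∠(HP, PC) = 90.00° ✓; |HP| = 12.00 ✓; bearing(H→J) − bearing(H→P) = 69.00° ✓; |HJ| = 12.00 ✓; ∠(HJ, JU) = 96.20° ✗; |JU| = 35.10 ✓.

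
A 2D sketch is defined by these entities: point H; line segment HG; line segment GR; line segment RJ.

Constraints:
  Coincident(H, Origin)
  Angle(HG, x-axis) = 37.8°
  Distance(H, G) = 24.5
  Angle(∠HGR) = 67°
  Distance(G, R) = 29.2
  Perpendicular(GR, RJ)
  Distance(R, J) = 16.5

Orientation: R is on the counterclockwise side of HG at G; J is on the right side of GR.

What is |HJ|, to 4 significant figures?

43.71

H is at the origin; HG runs at 37.8° with length 24.5, so G = 24.5·(cos 37.8°, sin 37.8°) = (19.36, 15.02). ∠HGR = 67.0°, so GR runs at 37.8° + (180° − 67.0°) = 150.8° from the x-axis; with |GR| = 29.2, R = G + 29.2·(cos 150.8°, sin 150.8°) = (-6.131, 29.26). GR ⟂ RJ; with |RJ| = 16.5 on the right of GR, J = R + 16.5·(0.4879, 0.8729) = (1.919, 43.66). Then |HJ| = |J − H| = 43.71.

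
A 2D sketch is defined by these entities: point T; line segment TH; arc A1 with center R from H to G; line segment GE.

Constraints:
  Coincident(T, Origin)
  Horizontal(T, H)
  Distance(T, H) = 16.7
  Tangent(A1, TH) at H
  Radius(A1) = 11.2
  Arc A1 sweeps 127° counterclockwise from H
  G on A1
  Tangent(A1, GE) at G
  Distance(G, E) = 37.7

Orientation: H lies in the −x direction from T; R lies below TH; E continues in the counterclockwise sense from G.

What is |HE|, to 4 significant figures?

49.98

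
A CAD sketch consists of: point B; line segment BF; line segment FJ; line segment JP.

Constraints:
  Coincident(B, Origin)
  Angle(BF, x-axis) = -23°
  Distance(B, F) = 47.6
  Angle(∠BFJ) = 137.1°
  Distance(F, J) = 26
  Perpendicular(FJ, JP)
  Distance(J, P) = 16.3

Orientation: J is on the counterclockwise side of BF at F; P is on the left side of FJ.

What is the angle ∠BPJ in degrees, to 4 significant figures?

104.8°

B is at the origin; BF runs at -23.0° with length 47.6, so F = 47.6·(cos -23.0°, sin -23.0°) = (43.82, -18.60). ∠BFJ = 137.1°, so FJ runs at -23.0° + (180° − 137.1°) = 19.90° from the x-axis; with |FJ| = 26.0, J = F + 26.0·(cos 19.90°, sin 19.90°) = (68.26, -9.749). FJ ⟂ JP; with |JP| = 16.3 on the left of FJ, P = J + 16.3·(-0.3404, 0.9403) = (62.72, 5.578). Then cos ∠BPJ = PB·PJ / (|PB||PJ|), giving 104.8°.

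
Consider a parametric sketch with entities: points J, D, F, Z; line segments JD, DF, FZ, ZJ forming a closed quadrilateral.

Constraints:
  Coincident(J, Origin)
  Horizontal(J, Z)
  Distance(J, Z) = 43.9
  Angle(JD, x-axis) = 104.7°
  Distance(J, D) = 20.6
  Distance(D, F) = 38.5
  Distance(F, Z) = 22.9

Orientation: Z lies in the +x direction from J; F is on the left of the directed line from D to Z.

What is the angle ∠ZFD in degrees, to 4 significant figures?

117.1°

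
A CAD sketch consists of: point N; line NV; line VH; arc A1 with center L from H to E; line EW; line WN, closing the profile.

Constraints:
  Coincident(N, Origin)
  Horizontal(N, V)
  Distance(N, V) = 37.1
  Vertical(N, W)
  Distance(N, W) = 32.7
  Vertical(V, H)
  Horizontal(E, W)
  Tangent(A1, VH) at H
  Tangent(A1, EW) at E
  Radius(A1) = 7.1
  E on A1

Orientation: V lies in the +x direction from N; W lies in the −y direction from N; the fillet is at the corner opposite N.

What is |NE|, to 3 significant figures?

44.4

N is at the origin; N and V share the same y with |NV| = 37.1 and V on the +x side, so V = (37.1, 0.00). N and W share the same x with |NW| = 32.7 and W on the −y side, so W = (0.00, -32.7). The virtual corner opposite N is at (37.1, -32.7). A1 meets VH tangentially, so LH is at right angles to VH and since A1 is tangent to EW there, LE ⟂ EW, with radius 7.1, so the center L sits 7.1 in from both sides at L = (30.0, -25.6). That places the tangent points at H = (37.1, -25.6) on VH and E = (30.0, -32.7) on EW. Then |NE| = |E − N| = 44.4.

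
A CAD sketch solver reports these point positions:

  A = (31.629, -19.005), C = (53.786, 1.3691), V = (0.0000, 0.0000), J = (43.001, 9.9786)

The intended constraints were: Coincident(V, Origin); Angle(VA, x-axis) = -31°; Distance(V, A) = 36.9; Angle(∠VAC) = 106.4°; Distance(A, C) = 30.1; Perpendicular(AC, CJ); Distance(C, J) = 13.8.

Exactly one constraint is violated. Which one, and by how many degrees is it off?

Perpendicular(AC, CJ) — off by 8.80°.

V = (0.00, 0.00) ✓; VA at -31.00° ✓; |VA| = 36.90 ✓; ∠VAC = 106.4° ✓; |AC| = 30.10 ✓; ∠(AC, CJ) = 98.80° ✗; |CJ| = 13.80 ✓.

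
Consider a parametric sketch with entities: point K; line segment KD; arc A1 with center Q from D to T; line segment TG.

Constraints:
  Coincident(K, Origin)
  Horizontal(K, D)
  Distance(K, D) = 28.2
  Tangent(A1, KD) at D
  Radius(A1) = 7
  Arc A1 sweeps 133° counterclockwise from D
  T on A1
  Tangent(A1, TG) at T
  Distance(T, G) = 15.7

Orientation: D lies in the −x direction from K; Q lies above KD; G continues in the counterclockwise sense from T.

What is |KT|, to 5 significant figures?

25.910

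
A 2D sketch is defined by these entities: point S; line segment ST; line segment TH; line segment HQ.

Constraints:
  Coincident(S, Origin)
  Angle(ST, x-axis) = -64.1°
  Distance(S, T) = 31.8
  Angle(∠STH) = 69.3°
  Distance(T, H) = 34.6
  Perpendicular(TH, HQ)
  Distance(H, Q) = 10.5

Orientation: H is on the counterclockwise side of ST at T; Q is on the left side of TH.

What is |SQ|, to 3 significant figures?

30.3

S is at the origin; ST runs at -64.1° with length 31.8, so T = 31.8·(cos -64.1°, sin -64.1°) = (13.9, -28.6). ∠STH = 69.3°, so TH runs at -64.1° + (180° − 69.3°) = 46.6° from the x-axis; with |TH| = 34.6, H = T + 34.6·(cos 46.6°, sin 46.6°) = (37.7, -3.47). TH is perpendicular to HQ; with |HQ| = 10.5 on the left of TH, Q = H + 10.5·(-0.727, 0.687) = (30.0, 3.75). Then |SQ| = |Q − S| = 30.3.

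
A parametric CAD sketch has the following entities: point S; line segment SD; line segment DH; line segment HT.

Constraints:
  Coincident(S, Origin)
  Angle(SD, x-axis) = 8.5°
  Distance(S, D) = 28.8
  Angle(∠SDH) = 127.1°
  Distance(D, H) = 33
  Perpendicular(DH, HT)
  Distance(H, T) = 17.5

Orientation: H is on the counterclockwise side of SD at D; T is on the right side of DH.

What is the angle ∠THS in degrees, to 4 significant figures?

114.5°

S is at the origin; SD runs at 8.5° with length 28.8, so D = 28.8·(cos 8.5°, sin 8.5°) = (28.48, 4.257). ∠SDH = 127.1°, so DH runs at 8.5° + (180° − 127.1°) = 61.40° from the x-axis; with |DH| = 33.0, H = D + 33.0·(cos 61.40°, sin 61.40°) = (44.28, 33.23). The perpendicularity gives HT at right angles to DH; with |HT| = 17.5 on the right of DH, T = H + 17.5·(0.8780, -0.4787) = (59.65, 24.85). Then cos ∠THS = HT·HS / (|HT||HS|), giving 114.5°.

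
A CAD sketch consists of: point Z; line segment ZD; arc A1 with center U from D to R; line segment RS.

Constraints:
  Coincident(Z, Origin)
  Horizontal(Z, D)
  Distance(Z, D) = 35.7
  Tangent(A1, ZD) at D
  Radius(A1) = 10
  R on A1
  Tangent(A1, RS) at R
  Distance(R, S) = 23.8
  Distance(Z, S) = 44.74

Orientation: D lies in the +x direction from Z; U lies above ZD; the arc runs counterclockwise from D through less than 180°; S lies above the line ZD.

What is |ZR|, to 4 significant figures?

46.39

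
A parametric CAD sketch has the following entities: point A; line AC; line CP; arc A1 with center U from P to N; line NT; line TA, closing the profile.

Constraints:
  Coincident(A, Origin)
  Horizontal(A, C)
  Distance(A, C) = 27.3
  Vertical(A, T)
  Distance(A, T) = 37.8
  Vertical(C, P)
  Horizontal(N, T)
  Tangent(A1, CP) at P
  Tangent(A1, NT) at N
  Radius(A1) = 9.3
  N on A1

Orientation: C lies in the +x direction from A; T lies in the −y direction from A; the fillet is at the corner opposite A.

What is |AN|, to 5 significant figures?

41.867

The virtual corner opposite A is at (27.300, -37.800). The tangent condition forces UP to be normal to CP and the tangent condition forces UN to be normal to NT, with radius 9.3, so the center U sits 9.3 in from both sides at U = (18.000, -28.500). That places the tangent points at P = (27.300, -28.500) on CP and N = (18.000, -37.800) on NT. Then |AN| = |N − A| = 41.867.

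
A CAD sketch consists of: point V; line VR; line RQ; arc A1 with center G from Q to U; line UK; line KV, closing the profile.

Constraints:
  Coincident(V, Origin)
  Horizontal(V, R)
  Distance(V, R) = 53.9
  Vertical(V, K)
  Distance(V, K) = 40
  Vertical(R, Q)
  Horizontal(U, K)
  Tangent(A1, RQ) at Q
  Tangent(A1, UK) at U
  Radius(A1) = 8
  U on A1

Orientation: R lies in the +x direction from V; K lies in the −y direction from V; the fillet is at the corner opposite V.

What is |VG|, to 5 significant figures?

55.954

V is at the origin; V and R share the same y with |VR| = 53.9 and R on the +x side, so R = (53.900, 0.0000). V and K share the same x with |VK| = 40.0 and K on the −y side, so K = (0.0000, -40.000). The virtual corner opposite V is at (53.900, -40.000). A1 meets RQ tangentially, so GQ is at right angles to RQ and the tangent condition forces GU to be normal to UK, with radius 8.0, so the center G sits 8.0 in from both sides at G = (45.900, -32.000). Then |VG| = |G − V| = 55.954.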